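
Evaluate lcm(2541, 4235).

12705

2541 = 3 · 7 · 11²; 4235 = 5 · 7 · 11²
max exponents: 3 · 5 · 7 · 11² = 12705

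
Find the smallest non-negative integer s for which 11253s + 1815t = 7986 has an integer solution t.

gcd(11253, 1815) = 363 (Euclid: 11253 = 6·1815 + 363; 1815 = 5·363 + 0), and 363 | 7986.
Extended Euclid: 11253·(1) + 1815·(-6) = 363. Scale by 22: s₀ = 22.
General solution s = s₀ + 5k; reducing mod 5 gives s = 2 (and t = -8).

2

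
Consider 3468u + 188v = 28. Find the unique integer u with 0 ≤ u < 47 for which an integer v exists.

Reduce mod 188: 3468u ≡ 28 (mod 188). With g = gcd(3468, 188) = 4 dividing 28, divide through: 867u ≡ 7 (mod 47).
Since gcd(867, 47) = 1, u ≡ 7·(867)⁻¹ ≡ 16 (mod 47). Smallest non-negative: 16.

16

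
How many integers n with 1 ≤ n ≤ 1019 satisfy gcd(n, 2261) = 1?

780

2261 = 7·17·19. Inclusion–exclusion on these primes:
1019 − ⌊1019/7⌋ − ⌊1019/17⌋ − ⌊1019/19⌋ + ⌊1019/119⌋ + ⌊1019/133⌋ + ⌊1019/323⌋ − ⌊1019/2261⌋ = 780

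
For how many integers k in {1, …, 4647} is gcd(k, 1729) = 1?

Prime factors of 1729: 7, 13, 19. Count integers ≤ 4647 divisible by none of them.
By inclusion–exclusion: 4647 − ⌊4647/7⌋ − ⌊4647/13⌋ − ⌊4647/19⌋ + ⌊4647/91⌋ + ⌊4647/133⌋ + ⌊4647/247⌋ − ⌊4647/1729⌋ = 3484.

3484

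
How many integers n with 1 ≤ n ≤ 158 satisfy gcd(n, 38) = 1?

38 = 2·19. Inclusion–exclusion on these primes:
158 − ⌊158/2⌋ − ⌊158/19⌋ + ⌊158/38⌋ = 75

75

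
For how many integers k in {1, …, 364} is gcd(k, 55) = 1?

265

Prime factors of 55: 5, 11. Count integers ≤ 364 divisible by none of them.
By inclusion–exclusion: 364 − ⌊364/5⌋ − ⌊364/11⌋ + ⌊364/55⌋ = 265.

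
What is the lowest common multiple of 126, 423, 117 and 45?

384930

126 = 2 · 3² · 7; 423 = 3² · 47; 117 = 3² · 13; 45 = 3² · 5
lcm takes max exponent of each prime: 2 · 3² · 5 · 7 · 13 · 47 = 384930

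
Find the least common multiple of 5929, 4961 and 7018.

14099162

5929 = 7² · 11²; 4961 = 11² · 41; 7018 = 2 · 11² · 29
lcm takes max exponent of each prime: 2 · 7² · 11² · 29 · 41 = 14099162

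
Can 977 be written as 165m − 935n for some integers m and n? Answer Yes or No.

No

gcd(165, 935): 935 = 5·165 + 110; 165 = 1·110 + 55; 110 = 2·55 + 0 → 55
55 does not divide 977, so a solution does not exist.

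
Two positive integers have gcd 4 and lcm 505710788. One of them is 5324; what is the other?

a·b = gcd·lcm = 4·505710788 = 2022843152, so b = 2022843152/5324 = 379948.

379948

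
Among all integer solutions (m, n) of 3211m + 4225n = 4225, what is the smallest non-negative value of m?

0

Reduce mod 4225: 3211m ≡ 4225 (mod 4225). With g = gcd(3211, 4225) = 169 dividing 4225, divide through: 19m ≡ 25 (mod 25).
Since gcd(19, 25) = 1, m ≡ 25·(19)⁻¹ ≡ 0 (mod 25). Smallest non-negative: 0.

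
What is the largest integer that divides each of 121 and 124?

Euclid: 124 = 1·121 + 3; 121 = 40·3 + 1; 3 = 3·1 + 0. Last nonzero remainder: 1.

1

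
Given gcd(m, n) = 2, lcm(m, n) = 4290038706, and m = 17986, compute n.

m·n = gcd·lcm = 2·4290038706 = 8580077412, so n = 8580077412/17986 = 477042.

477042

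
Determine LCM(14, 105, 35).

lcm(14, 105) = 14·105/gcd = 1470/7 = 210
lcm(210, 35) = 210·35/gcd = 7350/35 = 210

210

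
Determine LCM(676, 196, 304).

2517424

lcm(676, 196) = 676·196/gcd = 132496/4 = 33124
lcm(33124, 304) = 33124·304/gcd = 10069696/4 = 2517424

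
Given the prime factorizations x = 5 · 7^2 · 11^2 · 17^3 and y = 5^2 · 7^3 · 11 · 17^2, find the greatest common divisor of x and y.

778855

min exponent per shared prime: 5 · 7^2 · 11 · 17^2 = 778855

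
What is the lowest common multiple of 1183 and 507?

3549

gcd first: 1183 = 2·507 + 169; 507 = 3·169 + 0 → gcd = 169
lcm = 1183·507/gcd = 599781/169 = 3549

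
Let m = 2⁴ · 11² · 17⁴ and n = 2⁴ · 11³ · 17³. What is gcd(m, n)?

9511568

min exponent per shared prime: 2⁴ · 11² · 17³ = 9511568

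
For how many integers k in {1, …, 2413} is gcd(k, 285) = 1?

285 = 3·5·19. Inclusion–exclusion on these primes:
2413 − ⌊2413/3⌋ − ⌊2413/5⌋ − ⌊2413/19⌋ + ⌊2413/15⌋ + ⌊2413/57⌋ + ⌊2413/95⌋ − ⌊2413/285⌋ = 1219

1219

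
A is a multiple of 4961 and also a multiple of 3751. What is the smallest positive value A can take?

153791

gcd first: 4961 = 1·3751 + 1210; 3751 = 3·1210 + 121; 1210 = 10·121 + 0 → gcd = 121
lcm = 4961·3751/gcd = 18608711/121 = 153791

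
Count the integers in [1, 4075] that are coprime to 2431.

Prime factors of 2431: 11, 13, 17. Count integers ≤ 4075 divisible by none of them.
By inclusion–exclusion: 4075 − ⌊4075/11⌋ − ⌊4075/13⌋ − ⌊4075/17⌋ + ⌊4075/143⌋ + ⌊4075/187⌋ + ⌊4075/221⌋ − ⌊4075/2431⌋ = 3219.

3219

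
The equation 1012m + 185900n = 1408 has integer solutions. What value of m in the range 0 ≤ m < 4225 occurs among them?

3859

gcd(1012, 185900) = 44 (Euclid: 185900 = 183·1012 + 704; 1012 = 1·704 + 308; 704 = 2·308 + 88; 308 = 3·88 + 44; 88 = 2·44 + 0), and 44 | 1408.
Extended Euclid: 1012·(1837) + 185900·(-10) = 44. Scale by 32: m₀ = 58784.
General solution m = m₀ + 4225t; reducing mod 4225 gives m = 3859 (and n = -21).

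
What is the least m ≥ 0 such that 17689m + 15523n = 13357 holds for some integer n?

Euclid: 17689 = 1·15523 + 2166; 15523 = 7·2166 + 361; 2166 = 6·361 + 0 → gcd = 361; 13357 = 361·37.
Back-substitution yields 17689·(-7) + 15523·(8) = 361, so one solution is m = -7·37 = -259, n = 8·37 = 296.
Solutions in m differ by 15523/361 = 43; the one in [0, 43) is -259 mod 43 = 42.

42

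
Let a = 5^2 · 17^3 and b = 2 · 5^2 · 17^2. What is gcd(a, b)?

7225

min exponent per shared prime: 5^2 · 17^2 = 7225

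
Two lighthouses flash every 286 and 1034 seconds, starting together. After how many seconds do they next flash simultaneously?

13442

286 = 2 · 11 · 13; 1034 = 2 · 11 · 47
max exponents: 2 · 11 · 13 · 47 = 13442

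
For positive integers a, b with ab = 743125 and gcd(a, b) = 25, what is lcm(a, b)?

gcd·lcm = product, so lcm = 743125/25 = 29725.

29725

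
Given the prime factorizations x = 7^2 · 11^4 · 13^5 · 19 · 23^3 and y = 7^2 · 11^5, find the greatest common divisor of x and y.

min exponent per shared prime: 7^2 · 11^4 = 717409

717409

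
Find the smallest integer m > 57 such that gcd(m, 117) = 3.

60

Multiples of 3 above 57: 3·20, 3·21, … . Need the cofactor coprime to 117/3 = 39.
Checking s = 20, 21, … the first with gcd(s, 39) = 1 is s = 20, giving 60.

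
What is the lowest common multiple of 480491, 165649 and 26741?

480491 = 11³ · 19²; 165649 = 11² · 37²; 26741 = 11² · 13 · 17
lcm takes max exponent of each prime: 11³ · 13 · 17 · 19² · 37² = 145372071559

145372071559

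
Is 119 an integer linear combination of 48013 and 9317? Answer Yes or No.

By Bézout, 48013x + 9317y = 119 has integer solutions iff gcd(48013, 9317) | 119.
Euclid: 48013 = 5·9317 + 1428; 9317 = 6·1428 + 749; 1428 = 1·749 + 679; 749 = 1·679 + 70; 679 = 9·70 + 49; 70 = 1·49 + 21; 49 = 2·21 + 7; 21 = 3·7 + 0. gcd = 7; 119 mod 7 = 0. Yes.

Yes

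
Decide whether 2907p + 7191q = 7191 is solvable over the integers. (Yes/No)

Yes

gcd(2907, 7191): 7191 = 2·2907 + 1377; 2907 = 2·1377 + 153; 1377 = 9·153 + 0 → 153
153 divides 7191, so a solution exists.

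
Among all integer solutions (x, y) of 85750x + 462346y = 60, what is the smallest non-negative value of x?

151051

gcd(85750, 462346) = 2 (Euclid: 462346 = 5·85750 + 33596; 85750 = 2·33596 + 18558; 33596 = 1·18558 + 15038; 18558 = 1·15038 + 3520; 15038 = 4·3520 + 958; 3520 = 3·958 + 646; 958 = 1·646 + 312; 646 = 2·312 + 22; 312 = 14·22 + 4; 22 = 5·4 + 2; 4 = 2·2 + 0), and 2 | 60.
Extended Euclid: 85750·(105210) + 462346·(-19513) = 2. Scale by 30: x₀ = 3156300.
General solution x = x₀ + 231173t; reducing mod 231173 gives x = 151051 (and y = -28015).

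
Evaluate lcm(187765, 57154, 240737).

187765 = 5 · 17 · 47²; 57154 = 2 · 17 · 41²; 240737 = 7² · 17³
lcm takes max exponent of each prime: 2 · 5 · 7² · 17³ · 41² · 47² = 8939356834730

8939356834730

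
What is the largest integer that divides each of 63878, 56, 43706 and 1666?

2

gcd(63878, 56): 63878 = 1140·56 + 38; 56 = 1·38 + 18; 38 = 2·18 + 2; 18 = 9·2 + 0 → 2
gcd(2, 43706): 43706 = 21853·2 + 0 → 2
gcd(2, 1666): 1666 = 833·2 + 0 → 2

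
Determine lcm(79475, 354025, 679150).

79475 = 5² · 11 · 17²; 354025 = 5² · 7² · 17²; 679150 = 2 · 5² · 17² · 47
lcm takes max exponent of each prime: 2 · 5² · 7² · 11 · 17² · 47 = 366061850

366061850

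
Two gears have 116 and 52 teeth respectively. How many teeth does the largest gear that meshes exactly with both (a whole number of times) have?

Euclid: 116 = 2·52 + 12; 52 = 4·12 + 4; 12 = 3·4 + 0. Last nonzero remainder: 4.

4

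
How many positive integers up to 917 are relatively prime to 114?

290

Prime factors of 114: 2, 3, 19. Count integers ≤ 917 divisible by none of them.
By inclusion–exclusion: 917 − ⌊917/2⌋ − ⌊917/3⌋ − ⌊917/19⌋ + ⌊917/6⌋ + ⌊917/38⌋ + ⌊917/57⌋ − ⌊917/114⌋ = 290.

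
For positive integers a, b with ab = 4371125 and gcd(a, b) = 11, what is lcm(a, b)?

397375

gcd·lcm = product, so lcm = 4371125/11 = 397375.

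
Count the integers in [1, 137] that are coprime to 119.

111

119 = 7·17. Inclusion–exclusion on these primes:
137 − ⌊137/7⌋ − ⌊137/17⌋ + ⌊137/119⌋ = 111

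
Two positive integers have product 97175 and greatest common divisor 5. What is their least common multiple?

19435

gcd·lcm = product, so lcm = 97175/5 = 19435.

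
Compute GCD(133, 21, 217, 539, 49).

133 = 7 · 19; 21 = 3 · 7; 217 = 7 · 31; 539 = 7² · 11; 49 = 7²
gcd takes min exponent of each prime: 7 = 7

7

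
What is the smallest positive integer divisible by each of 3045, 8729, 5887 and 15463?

8387827035

3045 = 3 · 5 · 7 · 29; 8729 = 7 · 29 · 43; 5887 = 7 · 29²; 15463 = 7 · 47²
lcm takes max exponent of each prime: 3 · 5 · 7 · 29² · 43 · 47² = 8387827035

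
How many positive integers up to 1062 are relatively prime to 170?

170 = 2·5·17. Inclusion–exclusion on these primes:
1062 − ⌊1062/2⌋ − ⌊1062/5⌋ − ⌊1062/17⌋ + ⌊1062/10⌋ + ⌊1062/34⌋ + ⌊1062/85⌋ − ⌊1062/170⌋ = 400

400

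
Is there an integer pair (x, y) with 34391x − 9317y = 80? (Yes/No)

No

gcd(34391, 9317): 34391 = 3·9317 + 6440; 9317 = 1·6440 + 2877; 6440 = 2·2877 + 686; 2877 = 4·686 + 133; 686 = 5·133 + 21; 133 = 6·21 + 7; 21 = 3·7 + 0 → 7
7 does not divide 80, so a solution does not exist.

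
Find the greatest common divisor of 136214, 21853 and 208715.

gcd(136214, 21853): 136214 = 6·21853 + 5096; 21853 = 4·5096 + 1469; 5096 = 3·1469 + 689; 1469 = 2·689 + 91; 689 = 7·91 + 52; 91 = 1·52 + 39; 52 = 1·39 + 13; 39 = 3·13 + 0 → 13
gcd(13, 208715): 208715 = 16055·13 + 0 → 13

13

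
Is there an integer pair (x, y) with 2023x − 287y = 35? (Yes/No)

Yes

By Bézout, 2023x − 287y = 35 has integer solutions iff gcd(2023, 287) | 35.
Euclid: 2023 = 7·287 + 14; 287 = 20·14 + 7; 14 = 2·7 + 0. gcd = 7; 35 mod 7 = 0. Yes.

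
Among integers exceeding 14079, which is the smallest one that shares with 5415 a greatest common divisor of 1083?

15162

gcd(t, 5415) = 1083 forces 1083 | t; write t = 1083s. Then gcd(1083s, 1083·5) = 1083·gcd(s, 5), so need gcd(s, 5) = 1.
1083s > 14079 gives s ≥ 14. The least s ≥ 14 coprime to 5 is 14, so t = 1083·14 = 15162.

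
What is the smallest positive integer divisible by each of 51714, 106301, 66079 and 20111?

308060298

51714 = 2 · 3² · 13² · 17; 106301 = 13² · 17 · 37; 66079 = 13² · 17 · 23; 20111 = 7 · 13² · 17
lcm takes max exponent of each prime: 2 · 3² · 7 · 13² · 17 · 23 · 37 = 308060298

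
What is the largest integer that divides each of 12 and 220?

12 = 2² · 3
220 = 2² · 5 · 11
Common: 2² = 4

4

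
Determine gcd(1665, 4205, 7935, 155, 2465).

5

1665 = 3² · 5 · 37; 4205 = 5 · 29²; 7935 = 3 · 5 · 23²; 155 = 5 · 31; 2465 = 5 · 17 · 29
gcd takes min exponent of each prime: 5 = 5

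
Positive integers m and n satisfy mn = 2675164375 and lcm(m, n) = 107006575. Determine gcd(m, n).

25

From gcd × lcm = mn: gcd = 2675164375 / 107006575 = 25.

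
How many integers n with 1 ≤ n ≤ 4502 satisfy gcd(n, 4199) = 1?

Prime factors of 4199: 13, 17, 19. Count integers ≤ 4502 divisible by none of them.
By inclusion–exclusion: 4502 − ⌊4502/13⌋ − ⌊4502/17⌋ − ⌊4502/19⌋ + ⌊4502/221⌋ + ⌊4502/247⌋ + ⌊4502/323⌋ − ⌊4502/4199⌋ = 3706.

3706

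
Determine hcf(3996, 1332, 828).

36

3996 = 2² · 3³ · 37; 1332 = 2² · 3² · 37; 828 = 2² · 3² · 23
gcd takes min exponent of each prime: 2² · 3² = 36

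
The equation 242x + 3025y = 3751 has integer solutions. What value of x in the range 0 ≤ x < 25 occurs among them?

Euclid: 3025 = 12·242 + 121; 242 = 2·121 + 0 → gcd = 121; 3751 = 121·31.
Back-substitution yields 242·(-12) + 3025·(1) = 121, so one solution is x = -12·31 = -372, y = 1·31 = 31.
Solutions in x differ by 3025/121 = 25; the one in [0, 25) is -372 mod 25 = 3.

3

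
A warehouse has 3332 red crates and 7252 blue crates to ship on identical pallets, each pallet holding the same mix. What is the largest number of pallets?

196

3332 = 2² · 7² · 17
7252 = 2² · 7² · 37
Common: 2² · 7² = 196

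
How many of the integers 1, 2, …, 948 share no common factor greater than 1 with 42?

42 = 2·3·7. Inclusion–exclusion on these primes:
948 − ⌊948/2⌋ − ⌊948/3⌋ − ⌊948/7⌋ + ⌊948/6⌋ + ⌊948/14⌋ + ⌊948/21⌋ − ⌊948/42⌋ = 271

271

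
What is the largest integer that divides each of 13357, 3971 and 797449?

13357 = 19² · 37; 3971 = 11 · 19²; 797449 = 19² · 47²
gcd takes min exponent of each prime: 19² = 361

361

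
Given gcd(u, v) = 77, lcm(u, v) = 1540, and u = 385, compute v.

Using uv = gcd(u,v)·lcm(u,v) = 77·1540 = 118580, we get v = 118580/385 = 308.

308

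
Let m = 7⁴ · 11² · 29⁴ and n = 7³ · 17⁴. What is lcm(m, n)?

17161893693634921

max exponent per prime: 7⁴ · 11² · 17⁴ · 29⁴ = 17161893693634921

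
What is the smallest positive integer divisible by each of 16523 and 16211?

20604181

gcd first: 16523 = 1·16211 + 312; 16211 = 51·312 + 299; 312 = 1·299 + 13; 299 = 23·13 + 0 → gcd = 13
lcm = 16523·16211/gcd = 267854353/13 = 20604181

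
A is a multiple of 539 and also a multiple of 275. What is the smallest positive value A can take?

539 = 7² · 11; 275 = 5² · 11
max exponents: 5² · 7² · 11 = 13475

13475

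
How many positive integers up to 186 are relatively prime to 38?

38 = 2·19. Inclusion–exclusion on these primes:
186 − ⌊186/2⌋ − ⌊186/19⌋ + ⌊186/38⌋ = 88

88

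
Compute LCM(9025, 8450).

gcd first: 9025 = 1·8450 + 575; 8450 = 14·575 + 400; 575 = 1·400 + 175; 400 = 2·175 + 50; 175 = 3·50 + 25; 50 = 2·25 + 0 → gcd = 25
lcm = 9025·8450/gcd = 76261250/25 = 3050450

3050450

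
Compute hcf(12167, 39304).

Euclid: 39304 = 3·12167 + 2803; 12167 = 4·2803 + 955; 2803 = 2·955 + 893; 955 = 1·893 + 62; 893 = 14·62 + 25; 62 = 2·25 + 12; 25 = 2·12 + 1; 12 = 12·1 + 0. Last nonzero remainder: 1.

1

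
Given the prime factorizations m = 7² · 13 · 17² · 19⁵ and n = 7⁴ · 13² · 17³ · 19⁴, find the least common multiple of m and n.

4936210068938603

max exponent per prime: 7⁴ · 13² · 17³ · 19⁵ = 4936210068938603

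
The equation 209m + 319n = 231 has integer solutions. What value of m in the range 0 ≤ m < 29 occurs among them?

24

Euclid: 319 = 1·209 + 110; 209 = 1·110 + 99; 110 = 1·99 + 11; 99 = 9·11 + 0 → gcd = 11; 231 = 11·21.
Back-substitution yields 209·(-3) + 319·(2) = 11, so one solution is m = -3·21 = -63, n = 2·21 = 42.
Solutions in m differ by 319/11 = 29; the one in [0, 29) is -63 mod 29 = 24.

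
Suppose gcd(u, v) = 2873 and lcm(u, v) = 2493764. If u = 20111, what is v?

356252

Using uv = gcd(u,v)·lcm(u,v) = 2873·2493764 = 7164583972, we get v = 7164583972/20111 = 356252.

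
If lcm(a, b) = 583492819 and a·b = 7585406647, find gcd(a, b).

From gcd × lcm = ab: gcd = 7585406647 / 583492819 = 13.

13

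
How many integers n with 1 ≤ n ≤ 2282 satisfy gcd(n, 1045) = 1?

1572

1045 = 5·11·19. Inclusion–exclusion on these primes:
2282 − ⌊2282/5⌋ − ⌊2282/11⌋ − ⌊2282/19⌋ + ⌊2282/55⌋ + ⌊2282/95⌋ + ⌊2282/209⌋ − ⌊2282/1045⌋ = 1572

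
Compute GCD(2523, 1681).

1

Euclid: 2523 = 1·1681 + 842; 1681 = 1·842 + 839; 842 = 1·839 + 3; 839 = 279·3 + 2; 3 = 1·2 + 1; 2 = 2·1 + 0. Last nonzero remainder: 1.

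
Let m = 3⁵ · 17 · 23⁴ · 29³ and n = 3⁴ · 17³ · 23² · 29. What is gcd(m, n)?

21124557

min exponent per shared prime: 3⁴ · 17 · 23² · 29 = 21124557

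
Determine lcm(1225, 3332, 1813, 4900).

1225 = 5² · 7²; 3332 = 2² · 7² · 17; 1813 = 7² · 37; 4900 = 2² · 5² · 7²
lcm takes max exponent of each prime: 2² · 5² · 7² · 17 · 37 = 3082100

3082100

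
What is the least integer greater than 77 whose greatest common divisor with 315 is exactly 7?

315 = 7·45. Any m with gcd(m, 315) = 7 is a multiple of 7, say 7s, with s coprime to 45.
Need s > 77/7, so s ≥ 12. First s ≥ 12 with gcd(s, 45) = 1 is s = 13. Thus m = 7·13 = 91.

91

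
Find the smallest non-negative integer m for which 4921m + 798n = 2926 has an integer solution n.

4

Reduce mod 798: 4921m ≡ 2926 (mod 798). With g = gcd(4921, 798) = 133 dividing 2926, divide through: 37m ≡ 22 (mod 6).
Since gcd(37, 6) = 1, m ≡ 22·(37)⁻¹ ≡ 4 (mod 6). Smallest non-negative: 4.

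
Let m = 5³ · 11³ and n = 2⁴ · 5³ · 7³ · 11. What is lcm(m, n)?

913066000

max exponent per prime: 2⁴ · 5³ · 7³ · 11³ = 913066000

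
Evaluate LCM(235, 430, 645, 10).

235 = 5 · 47; 430 = 2 · 5 · 43; 645 = 3 · 5 · 43; 10 = 2 · 5
lcm takes max exponent of each prime: 2 · 3 · 5 · 43 · 47 = 60630

60630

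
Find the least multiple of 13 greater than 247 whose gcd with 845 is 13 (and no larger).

845 = 13·65. Any m with gcd(m, 845) = 13 is a multiple of 13, say 13s, with s coprime to 65.
Need s > 247/13, so s ≥ 20. First s ≥ 20 with gcd(s, 65) = 1 is s = 21. Thus m = 13·21 = 273.

273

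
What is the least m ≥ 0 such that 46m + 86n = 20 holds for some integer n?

21

gcd(46, 86) = 2 (Euclid: 86 = 1·46 + 40; 46 = 1·40 + 6; 40 = 6·6 + 4; 6 = 1·4 + 2; 4 = 2·2 + 0), and 2 | 20.
Extended Euclid: 46·(15) + 86·(-8) = 2. Scale by 10: m₀ = 150.
General solution m = m₀ + 43t; reducing mod 43 gives m = 21 (and n = -11).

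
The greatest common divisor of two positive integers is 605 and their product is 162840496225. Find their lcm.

269157845

gcd·lcm = product, so lcm = 162840496225/605 = 269157845.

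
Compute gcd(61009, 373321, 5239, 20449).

61009 = 13² · 19²; 373321 = 13² · 47²; 5239 = 13² · 31; 20449 = 11² · 13²
gcd takes min exponent of each prime: 13² = 169

169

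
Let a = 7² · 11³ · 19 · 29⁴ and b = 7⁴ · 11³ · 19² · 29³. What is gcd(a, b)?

min exponent per shared prime: 7² · 11³ · 19 · 29³ = 30221897629

30221897629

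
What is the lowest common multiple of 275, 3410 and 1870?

289850

lcm(275, 3410) = 275·3410/gcd = 937750/55 = 17050
lcm(17050, 1870) = 17050·1870/gcd = 31883500/110 = 289850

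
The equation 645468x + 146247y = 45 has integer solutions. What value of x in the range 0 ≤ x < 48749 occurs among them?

17229

Reduce mod 146247: 645468x ≡ 45 (mod 146247). With g = gcd(645468, 146247) = 3 dividing 45, divide through: 215156x ≡ 15 (mod 48749).
Since gcd(215156, 48749) = 1, x ≡ 15·(215156)⁻¹ ≡ 17229 (mod 48749). Smallest non-negative: 17229.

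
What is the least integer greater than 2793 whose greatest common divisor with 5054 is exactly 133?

3059

Multiples of 133 above 2793: 133·22, 133·23, … . Need the cofactor coprime to 5054/133 = 38.
Checking s = 22, 23, … the first with gcd(s, 38) = 1 is s = 23, giving 3059.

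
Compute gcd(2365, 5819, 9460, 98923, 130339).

gcd(2365, 5819): 5819 = 2·2365 + 1089; 2365 = 2·1089 + 187; 1089 = 5·187 + 154; 187 = 1·154 + 33; 154 = 4·33 + 22; 33 = 1·22 + 11; 22 = 2·11 + 0 → 11
gcd(11, 9460): 9460 = 860·11 + 0 → 11
gcd(11, 98923): 98923 = 8993·11 + 0 → 11
gcd(11, 130339): 130339 = 11849·11 + 0 → 11

11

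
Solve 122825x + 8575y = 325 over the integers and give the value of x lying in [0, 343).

99

Reduce mod 8575: 122825x ≡ 325 (mod 8575). With g = gcd(122825, 8575) = 25 dividing 325, divide through: 4913x ≡ 13 (mod 343).
Since gcd(4913, 343) = 1, x ≡ 13·(4913)⁻¹ ≡ 99 (mod 343). Smallest non-negative: 99.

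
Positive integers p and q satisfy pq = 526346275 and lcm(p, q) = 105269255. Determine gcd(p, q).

5

gcd·lcm = product, so gcd = 526346275/105269255 = 5.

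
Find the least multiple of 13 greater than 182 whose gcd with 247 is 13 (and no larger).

Multiples of 13 above 182: 13·15, 13·16, … . Need the cofactor coprime to 247/13 = 19.
Checking s = 15, 16, … the first with gcd(s, 19) = 1 is s = 15, giving 195.

195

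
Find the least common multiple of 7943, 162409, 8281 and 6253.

13839033299

lcm(7943, 162409) = 7943·162409/gcd = 1290014687/169 = 7633223
lcm(7633223, 8281) = 7633223·8281/gcd = 63210719663/169 = 374027927
lcm(374027927, 6253) = 374027927·6253/gcd = 2338796627531/169 = 13839033299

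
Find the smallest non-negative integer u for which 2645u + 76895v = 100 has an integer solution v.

2413

gcd(2645, 76895) = 5 (Euclid: 76895 = 29·2645 + 190; 2645 = 13·190 + 175; 190 = 1·175 + 15; 175 = 11·15 + 10; 15 = 1·10 + 5; 10 = 2·5 + 0), and 5 | 100.
Extended Euclid: 2645·(-5262) + 76895·(181) = 5. Scale by 20: u₀ = -105240.
General solution u = u₀ + 15379t; reducing mod 15379 gives u = 2413 (and v = -83).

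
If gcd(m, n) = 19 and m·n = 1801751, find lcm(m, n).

Since gcd(m,n)·lcm(m,n) = mn, lcm = 1801751/19 = 94829.

94829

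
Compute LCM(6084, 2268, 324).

383292

6084 = 2² · 3² · 13²; 2268 = 2² · 3⁴ · 7; 324 = 2² · 3⁴
lcm takes max exponent of each prime: 2² · 3⁴ · 7 · 13² = 383292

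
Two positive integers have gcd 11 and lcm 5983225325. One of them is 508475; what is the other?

Using ab = gcd(a,b)·lcm(a,b) = 11·5983225325 = 65815478575, we get b = 65815478575/508475 = 129437.

129437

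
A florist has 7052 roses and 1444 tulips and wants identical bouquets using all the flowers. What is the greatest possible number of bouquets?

4

7052 = 2² · 41 · 43
1444 = 2² · 19²
Common: 2² = 4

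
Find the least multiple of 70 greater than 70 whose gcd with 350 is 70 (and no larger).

Multiples of 70 above 70: 70·2, 70·3, … . Need the cofactor coprime to 350/70 = 5.
Checking s = 2, 3, … the first with gcd(s, 5) = 1 is s = 2, giving 140.

140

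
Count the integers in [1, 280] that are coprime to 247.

246

Prime factors of 247: 13, 19. Count integers ≤ 280 divisible by none of them.
By inclusion–exclusion: 280 − ⌊280/13⌋ − ⌊280/19⌋ + ⌊280/247⌋ = 246.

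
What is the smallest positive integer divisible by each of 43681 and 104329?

12623809

43681 = 11² · 19²; 104329 = 17² · 19²
max exponents: 11² · 17² · 19² = 12623809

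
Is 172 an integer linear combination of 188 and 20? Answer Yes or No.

gcd(188, 20): 188 = 9·20 + 8; 20 = 2·8 + 4; 8 = 2·4 + 0 → 4
4 divides 172, so a solution exists.

Yes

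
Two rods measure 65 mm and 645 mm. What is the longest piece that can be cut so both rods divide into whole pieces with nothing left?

5

Euclid: 645 = 9·65 + 60; 65 = 1·60 + 5; 60 = 12·5 + 0. Last nonzero remainder: 5.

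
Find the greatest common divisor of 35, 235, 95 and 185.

5

35 = 5 · 7; 235 = 5 · 47; 95 = 5 · 19; 185 = 5 · 37
gcd takes min exponent of each prime: 5 = 5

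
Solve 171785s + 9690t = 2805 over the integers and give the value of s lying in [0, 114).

21

gcd(171785, 9690) = 85 (Euclid: 171785 = 17·9690 + 7055; 9690 = 1·7055 + 2635; 7055 = 2·2635 + 1785; 2635 = 1·1785 + 850; 1785 = 2·850 + 85; 850 = 10·85 + 0), and 85 | 2805.
Extended Euclid: 171785·(11) + 9690·(-195) = 85. Scale by 33: s₀ = 363.
General solution s = s₀ + 114k; reducing mod 114 gives s = 21 (and t = -372).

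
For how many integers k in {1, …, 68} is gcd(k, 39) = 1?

39 = 3·13. Inclusion–exclusion on these primes:
68 − ⌊68/3⌋ − ⌊68/13⌋ + ⌊68/39⌋ = 42

42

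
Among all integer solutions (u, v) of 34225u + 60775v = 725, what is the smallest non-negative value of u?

602

Reduce mod 60775: 34225u ≡ 725 (mod 60775). With g = gcd(34225, 60775) = 25 dividing 725, divide through: 1369u ≡ 29 (mod 2431).
Since gcd(1369, 2431) = 1, u ≡ 29·(1369)⁻¹ ≡ 602 (mod 2431). Smallest non-negative: 602.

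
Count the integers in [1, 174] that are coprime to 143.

Prime factors of 143: 11, 13. Count integers ≤ 174 divisible by none of them.
By inclusion–exclusion: 174 − ⌊174/11⌋ − ⌊174/13⌋ + ⌊174/143⌋ = 147.

147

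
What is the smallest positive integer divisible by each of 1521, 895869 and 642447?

lcm(1521, 895869) = 1521·895869/gcd = 1362616749/1521 = 895869
lcm(895869, 642447) = 895869·642447/gcd = 575548351443/2223 = 258906141

258906141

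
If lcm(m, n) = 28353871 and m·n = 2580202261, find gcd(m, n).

91

From gcd × lcm = mn: gcd = 2580202261 / 28353871 = 91.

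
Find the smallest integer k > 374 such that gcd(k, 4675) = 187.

561

gcd(k, 4675) = 187 forces 187 | k; write k = 187s. Then gcd(187s, 187·25) = 187·gcd(s, 25), so need gcd(s, 25) = 1.
187s > 374 gives s ≥ 3. The least s ≥ 3 coprime to 25 is 3, so k = 187·3 = 561.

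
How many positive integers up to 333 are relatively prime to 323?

323 = 17·19. Inclusion–exclusion on these primes:
333 − ⌊333/17⌋ − ⌊333/19⌋ + ⌊333/323⌋ = 298

298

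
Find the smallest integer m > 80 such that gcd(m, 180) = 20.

gcd(m, 180) = 20 forces 20 | m; write m = 20s. Then gcd(20s, 20·9) = 20·gcd(s, 9), so need gcd(s, 9) = 1.
20s > 80 gives s ≥ 5. The least s ≥ 5 coprime to 9 is 5, so m = 20·5 = 100.

100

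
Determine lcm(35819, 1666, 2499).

214914

lcm(35819, 1666) = 35819·1666/gcd = 59674454/833 = 71638
lcm(71638, 2499) = 71638·2499/gcd = 179023362/833 = 214914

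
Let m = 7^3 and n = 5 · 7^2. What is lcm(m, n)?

max exponent per prime: 5 · 7^3 = 1715

1715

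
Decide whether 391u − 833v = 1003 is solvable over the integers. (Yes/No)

By Bézout, 391u − 833v = 1003 has integer solutions iff gcd(391, 833) | 1003.
Euclid: 833 = 2·391 + 51; 391 = 7·51 + 34; 51 = 1·34 + 17; 34 = 2·17 + 0. gcd = 17; 1003 mod 17 = 0. Yes.

Yes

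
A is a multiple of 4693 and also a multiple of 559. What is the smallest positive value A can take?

4693 = 13 · 19²; 559 = 13 · 43
max exponents: 13 · 19² · 43 = 201799

201799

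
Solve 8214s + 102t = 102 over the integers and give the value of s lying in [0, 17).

Reduce mod 102: 8214s ≡ 102 (mod 102). With g = gcd(8214, 102) = 6 dividing 102, divide through: 1369s ≡ 17 (mod 17).
Since gcd(1369, 17) = 1, s ≡ 17·(1369)⁻¹ ≡ 0 (mod 17). Smallest non-negative: 0.

0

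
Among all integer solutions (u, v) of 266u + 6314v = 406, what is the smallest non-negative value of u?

gcd(266, 6314) = 14 (Euclid: 6314 = 23·266 + 196; 266 = 1·196 + 70; 196 = 2·70 + 56; 70 = 1·56 + 14; 56 = 4·14 + 0), and 14 | 406.
Extended Euclid: 266·(95) + 6314·(-4) = 14. Scale by 29: u₀ = 2755.
General solution u = u₀ + 451t; reducing mod 451 gives u = 49 (and v = -2).

49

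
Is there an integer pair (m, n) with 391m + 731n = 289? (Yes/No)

Yes

gcd(391, 731): 731 = 1·391 + 340; 391 = 1·340 + 51; 340 = 6·51 + 34; 51 = 1·34 + 17; 34 = 2·17 + 0 → 17
17 divides 289, so a solution exists.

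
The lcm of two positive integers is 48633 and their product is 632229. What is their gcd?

gcd·lcm = product, so gcd = 632229/48633 = 13.

13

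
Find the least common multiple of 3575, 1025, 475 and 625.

69623125

3575 = 5² · 11 · 13; 1025 = 5² · 41; 475 = 5² · 19; 625 = 5⁴
lcm takes max exponent of each prime: 5⁴ · 11 · 13 · 19 · 41 = 69623125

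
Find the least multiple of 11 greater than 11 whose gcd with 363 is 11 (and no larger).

22

gcd(t, 363) = 11 forces 11 | t; write t = 11s. Then gcd(11s, 11·33) = 11·gcd(s, 33), so need gcd(s, 33) = 1.
11s > 11 gives s ≥ 2. The least s ≥ 2 coprime to 33 is 2, so t = 11·2 = 22.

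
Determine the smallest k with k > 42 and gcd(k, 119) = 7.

49

gcd(k, 119) = 7 forces 7 | k; write k = 7s. Then gcd(7s, 7·17) = 7·gcd(s, 17), so need gcd(s, 17) = 1.
7s > 42 gives s ≥ 7. The least s ≥ 7 coprime to 17 is 7, so k = 7·7 = 49.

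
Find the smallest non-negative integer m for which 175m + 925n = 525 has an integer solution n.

3

gcd(175, 925) = 25 (Euclid: 925 = 5·175 + 50; 175 = 3·50 + 25; 50 = 2·25 + 0), and 25 | 525.
Extended Euclid: 175·(16) + 925·(-3) = 25. Scale by 21: m₀ = 336.
General solution m = m₀ + 37t; reducing mod 37 gives m = 3 (and n = 0).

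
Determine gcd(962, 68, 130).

2

gcd(962, 68): 962 = 14·68 + 10; 68 = 6·10 + 8; 10 = 1·8 + 2; 8 = 4·2 + 0 → 2
gcd(2, 130): 130 = 65·2 + 0 → 2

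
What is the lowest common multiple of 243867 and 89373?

7265041797

243867 = 3 · 13³ · 37; 89373 = 3 · 31³
max exponents: 3 · 13³ · 31³ · 37 = 7265041797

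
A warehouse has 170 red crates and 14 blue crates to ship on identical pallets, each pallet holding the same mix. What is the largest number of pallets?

2

Euclid: 170 = 12·14 + 2; 14 = 7·2 + 0. Last nonzero remainder: 2.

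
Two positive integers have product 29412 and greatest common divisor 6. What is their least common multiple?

gcd·lcm = product, so lcm = 29412/6 = 4902.

4902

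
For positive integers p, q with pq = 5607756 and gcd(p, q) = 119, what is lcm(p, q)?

47124

gcd·lcm = product, so lcm = 5607756/119 = 47124.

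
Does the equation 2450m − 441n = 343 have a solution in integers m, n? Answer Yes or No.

Yes

gcd(2450, 441): 2450 = 5·441 + 245; 441 = 1·245 + 196; 245 = 1·196 + 49; 196 = 4·49 + 0 → 49
49 divides 343, so a solution exists.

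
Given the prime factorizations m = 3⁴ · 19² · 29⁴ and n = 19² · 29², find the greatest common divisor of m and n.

303601

min exponent per shared prime: 19² · 29² = 303601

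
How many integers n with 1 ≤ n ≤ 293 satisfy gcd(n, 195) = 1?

Prime factors of 195: 3, 5, 13. Count integers ≤ 293 divisible by none of them.
By inclusion–exclusion: 293 − ⌊293/3⌋ − ⌊293/5⌋ − ⌊293/13⌋ + ⌊293/15⌋ + ⌊293/39⌋ + ⌊293/65⌋ − ⌊293/195⌋ = 145.

145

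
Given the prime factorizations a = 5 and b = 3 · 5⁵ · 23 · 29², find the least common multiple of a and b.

181340625

max exponent per prime: 3 · 5⁵ · 23 · 29² = 181340625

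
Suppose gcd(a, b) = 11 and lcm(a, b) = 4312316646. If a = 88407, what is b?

536558

Using ab = gcd(a,b)·lcm(a,b) = 11·4312316646 = 47435483106, we get b = 47435483106/88407 = 536558.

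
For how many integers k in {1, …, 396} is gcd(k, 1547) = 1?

295

1547 = 7·13·17. Inclusion–exclusion on these primes:
396 − ⌊396/7⌋ − ⌊396/13⌋ − ⌊396/17⌋ + ⌊396/91⌋ + ⌊396/119⌋ + ⌊396/221⌋ − ⌊396/1547⌋ = 295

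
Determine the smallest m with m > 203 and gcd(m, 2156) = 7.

gcd(m, 2156) = 7 forces 7 | m; write m = 7s. Then gcd(7s, 7·308) = 7·gcd(s, 308), so need gcd(s, 308) = 1.
7s > 203 gives s ≥ 30. The least s ≥ 30 coprime to 308 is 31, so m = 7·31 = 217.

217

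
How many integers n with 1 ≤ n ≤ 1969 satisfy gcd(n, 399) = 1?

399 = 3·7·19. Inclusion–exclusion on these primes:
1969 − ⌊1969/3⌋ − ⌊1969/7⌋ − ⌊1969/19⌋ + ⌊1969/21⌋ + ⌊1969/57⌋ + ⌊1969/133⌋ − ⌊1969/399⌋ = 1066

1066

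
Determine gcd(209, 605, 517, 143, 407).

gcd(209, 605): 605 = 2·209 + 187; 209 = 1·187 + 22; 187 = 8·22 + 11; 22 = 2·11 + 0 → 11
gcd(11, 517): 517 = 47·11 + 0 → 11
gcd(11, 143): 143 = 13·11 + 0 → 11
gcd(11, 407): 407 = 37·11 + 0 → 11

11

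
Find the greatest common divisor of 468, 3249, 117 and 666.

468 = 2² · 3² · 13; 3249 = 3² · 19²; 117 = 3² · 13; 666 = 2 · 3² · 37
gcd takes min exponent of each prime: 3² = 9

9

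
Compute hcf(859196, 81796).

676

Euclid: 859196 = 10·81796 + 41236; 81796 = 1·41236 + 40560; 41236 = 1·40560 + 676; 40560 = 60·676 + 0. Last nonzero remainder: 676.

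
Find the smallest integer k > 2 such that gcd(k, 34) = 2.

34 = 2·17. Any k with gcd(k, 34) = 2 is a multiple of 2, say 2s, with s coprime to 17.
Need s > 2/2, so s ≥ 2. First s ≥ 2 with gcd(s, 17) = 1 is s = 2. Thus k = 2·2 = 4.

4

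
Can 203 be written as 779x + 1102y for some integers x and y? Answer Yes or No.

By Bézout, 779x + 1102y = 203 has integer solutions iff gcd(779, 1102) | 203.
Euclid: 1102 = 1·779 + 323; 779 = 2·323 + 133; 323 = 2·133 + 57; 133 = 2·57 + 19; 57 = 3·19 + 0. gcd = 19; 203 mod 19 = 13. No.

No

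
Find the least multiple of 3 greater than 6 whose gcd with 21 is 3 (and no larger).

9

gcd(a, 21) = 3 forces 3 | a; write a = 3s. Then gcd(3s, 3·7) = 3·gcd(s, 7), so need gcd(s, 7) = 1.
3s > 6 gives s ≥ 3. The least s ≥ 3 coprime to 7 is 3, so a = 3·3 = 9.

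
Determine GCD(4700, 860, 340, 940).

gcd(4700, 860): 4700 = 5·860 + 400; 860 = 2·400 + 60; 400 = 6·60 + 40; 60 = 1·40 + 20; 40 = 2·20 + 0 → 20
gcd(20, 340): 340 = 17·20 + 0 → 20
gcd(20, 940): 940 = 47·20 + 0 → 20

20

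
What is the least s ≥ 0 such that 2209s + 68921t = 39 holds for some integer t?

Euclid: 68921 = 31·2209 + 442; 2209 = 4·442 + 441; 442 = 1·441 + 1; 441 = 441·1 + 0 → gcd = 1; 39 = 1·39.
Back-substitution yields 2209·(-156) + 68921·(5) = 1, so one solution is s = -156·39 = -6084, t = 5·39 = 195.
Solutions in s differ by 68921/1 = 68921; the one in [0, 68921) is -6084 mod 68921 = 62837.

62837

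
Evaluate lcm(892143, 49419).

892143 = 3² · 7³ · 17²; 49419 = 3² · 17² · 19
max exponents: 3² · 7³ · 17² · 19 = 16950717

16950717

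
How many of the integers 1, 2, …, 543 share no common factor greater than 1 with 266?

Prime factors of 266: 2, 7, 19. Count integers ≤ 543 divisible by none of them.
By inclusion–exclusion: 543 − ⌊543/2⌋ − ⌊543/7⌋ − ⌊543/19⌋ + ⌊543/14⌋ + ⌊543/38⌋ + ⌊543/133⌋ − ⌊543/266⌋ = 221.

221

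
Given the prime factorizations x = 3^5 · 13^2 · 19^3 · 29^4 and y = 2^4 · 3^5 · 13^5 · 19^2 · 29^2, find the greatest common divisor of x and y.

min exponent per shared prime: 3^5 · 13^2 · 19^2 · 29^2 = 12467982267

12467982267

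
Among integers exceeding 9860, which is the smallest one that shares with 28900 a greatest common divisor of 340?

28900 = 340·85. Any x with gcd(x, 28900) = 340 is a multiple of 340, say 340s, with s coprime to 85.
Need s > 9860/340, so s ≥ 30. First s ≥ 30 with gcd(s, 85) = 1 is s = 31. Thus x = 340·31 = 10540.

10540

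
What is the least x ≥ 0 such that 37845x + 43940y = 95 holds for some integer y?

483

gcd(37845, 43940) = 5 (Euclid: 43940 = 1·37845 + 6095; 37845 = 6·6095 + 1275; 6095 = 4·1275 + 995; 1275 = 1·995 + 280; 995 = 3·280 + 155; 280 = 1·155 + 125; 155 = 1·125 + 30; 125 = 4·30 + 5; 30 = 6·5 + 0), and 5 | 95.
Extended Euclid: 37845·(1413) + 43940·(-1217) = 5. Scale by 19: x₀ = 26847.
General solution x = x₀ + 8788t; reducing mod 8788 gives x = 483 (and y = -416).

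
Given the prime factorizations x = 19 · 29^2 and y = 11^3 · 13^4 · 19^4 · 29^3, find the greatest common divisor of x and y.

15979

min exponent per shared prime: 19 · 29^2 = 15979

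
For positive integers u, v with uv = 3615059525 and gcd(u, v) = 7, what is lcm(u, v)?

516437075

Since gcd(u,v)·lcm(u,v) = uv, lcm = 3615059525/7 = 516437075.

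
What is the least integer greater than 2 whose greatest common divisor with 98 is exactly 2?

4

Multiples of 2 above 2: 2·2, 2·3, … . Need the cofactor coprime to 98/2 = 49.
Checking s = 2, 3, … the first with gcd(s, 49) = 1 is s = 2, giving 4.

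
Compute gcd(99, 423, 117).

99 = 3² · 11; 423 = 3² · 47; 117 = 3² · 13
gcd takes min exponent of each prime: 3² = 9

9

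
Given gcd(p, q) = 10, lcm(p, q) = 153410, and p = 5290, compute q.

290

Using pq = gcd(p,q)·lcm(p,q) = 10·153410 = 1534100, we get q = 1534100/5290 = 290.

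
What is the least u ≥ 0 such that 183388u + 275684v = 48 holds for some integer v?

Reduce mod 275684: 183388u ≡ 48 (mod 275684). With g = gcd(183388, 275684) = 4 dividing 48, divide through: 45847u ≡ 12 (mod 68921).
Since gcd(45847, 68921) = 1, u ≡ 12·(45847)⁻¹ ≡ 33430 (mod 68921). Smallest non-negative: 33430.

33430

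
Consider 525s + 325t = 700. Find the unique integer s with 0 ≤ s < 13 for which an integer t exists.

10

Euclid: 525 = 1·325 + 200; 325 = 1·200 + 125; 200 = 1·125 + 75; 125 = 1·75 + 50; 75 = 1·50 + 25; 50 = 2·25 + 0 → gcd = 25; 700 = 25·28.
Back-substitution yields 525·(5) + 325·(-8) = 25, so one solution is s = 5·28 = 140, t = -8·28 = -224.
Solutions in s differ by 325/25 = 13; the one in [0, 13) is 140 mod 13 = 10.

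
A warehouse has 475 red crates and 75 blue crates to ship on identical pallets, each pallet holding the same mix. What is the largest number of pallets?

25

Euclid: 475 = 6·75 + 25; 75 = 3·25 + 0. Last nonzero remainder: 25.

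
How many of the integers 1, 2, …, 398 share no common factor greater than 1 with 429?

224

Prime factors of 429: 3, 11, 13. Count integers ≤ 398 divisible by none of them.
By inclusion–exclusion: 398 − ⌊398/3⌋ − ⌊398/11⌋ − ⌊398/13⌋ + ⌊398/33⌋ + ⌊398/39⌋ + ⌊398/143⌋ − ⌊398/429⌋ = 224.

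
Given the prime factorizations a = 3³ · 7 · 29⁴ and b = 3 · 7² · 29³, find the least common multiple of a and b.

max exponent per prime: 3³ · 7² · 29⁴ = 935732763

935732763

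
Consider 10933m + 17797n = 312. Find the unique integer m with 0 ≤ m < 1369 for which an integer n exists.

560

Reduce mod 17797: 10933m ≡ 312 (mod 17797). With g = gcd(10933, 17797) = 13 dividing 312, divide through: 841m ≡ 24 (mod 1369).
Since gcd(841, 1369) = 1, m ≡ 24·(841)⁻¹ ≡ 560 (mod 1369). Smallest non-negative: 560.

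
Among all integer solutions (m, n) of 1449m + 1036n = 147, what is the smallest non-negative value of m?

43

Reduce mod 1036: 1449m ≡ 147 (mod 1036). With g = gcd(1449, 1036) = 7 dividing 147, divide through: 207m ≡ 21 (mod 148).
Since gcd(207, 148) = 1, m ≡ 21·(207)⁻¹ ≡ 43 (mod 148). Smallest non-negative: 43.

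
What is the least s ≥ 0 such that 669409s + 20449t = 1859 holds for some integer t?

11

Reduce mod 20449: 669409s ≡ 1859 (mod 20449). With g = gcd(669409, 20449) = 169 dividing 1859, divide through: 3961s ≡ 11 (mod 121).
Since gcd(3961, 121) = 1, s ≡ 11·(3961)⁻¹ ≡ 11 (mod 121). Smallest non-negative: 11.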